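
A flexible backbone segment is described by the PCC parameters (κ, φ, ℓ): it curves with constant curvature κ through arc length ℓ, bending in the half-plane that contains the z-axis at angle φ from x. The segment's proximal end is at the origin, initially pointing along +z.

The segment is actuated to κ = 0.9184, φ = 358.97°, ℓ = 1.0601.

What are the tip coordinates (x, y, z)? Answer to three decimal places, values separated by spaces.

0.476 -0.009 0.900

θ = κ·ℓ = 0.9184 × 1.0601 = 0.97360 rad
ρ = (1 − cos θ)/κ = (1 − 0.56233)/0.9184 = 0.47656
z = sin θ / κ = 0.82691/0.9184 = 0.90038
x = ρ cos φ = 0.47656 × cos(358.97°) = 0.47648
y = ρ sin φ = 0.47656 × sin(358.97°) = -0.00857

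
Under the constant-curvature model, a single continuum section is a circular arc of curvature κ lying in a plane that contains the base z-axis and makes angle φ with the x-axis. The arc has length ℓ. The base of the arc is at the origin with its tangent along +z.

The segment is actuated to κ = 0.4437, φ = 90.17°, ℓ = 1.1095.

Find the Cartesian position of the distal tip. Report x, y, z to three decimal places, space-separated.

-0.001 0.268 1.065

θ = κ·ℓ = 0.4437 × 1.1095 = 0.49229 rad
ρ = (1 − cos θ)/κ = (1 − 0.88126)/0.4437 = 0.26762
z = sin θ / κ = 0.47264/0.4437 = 1.06523
x = ρ cos φ = 0.26762 × cos(90.17°) = -0.00079
y = ρ sin φ = 0.26762 × sin(90.17°) = 0.26762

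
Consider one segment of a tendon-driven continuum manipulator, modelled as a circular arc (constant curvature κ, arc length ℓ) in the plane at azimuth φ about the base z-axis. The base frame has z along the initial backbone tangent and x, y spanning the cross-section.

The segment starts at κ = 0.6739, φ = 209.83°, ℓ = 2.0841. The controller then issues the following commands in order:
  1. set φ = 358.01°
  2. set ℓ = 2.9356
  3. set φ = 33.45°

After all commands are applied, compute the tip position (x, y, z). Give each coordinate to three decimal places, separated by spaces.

initial: κ=0.6739, φ=209.83°, ℓ=2.0841
cmd 1: set φ=358.01° → (κ,φ,ℓ)=(0.6739,358.01°,2.0841) → tip=(1.2375,-0.0430,1.4634)
cmd 2: set ℓ=2.9356 → (κ,φ,ℓ)=(0.6739,358.01°,2.9356) → tip=(2.0707,-0.0720,1.3624)
cmd 3: set φ=33.45° → (κ,φ,ℓ)=(0.6739,33.45°,2.9356) → tip=(1.7288,1.1421,1.3624)

1.729 1.142 1.362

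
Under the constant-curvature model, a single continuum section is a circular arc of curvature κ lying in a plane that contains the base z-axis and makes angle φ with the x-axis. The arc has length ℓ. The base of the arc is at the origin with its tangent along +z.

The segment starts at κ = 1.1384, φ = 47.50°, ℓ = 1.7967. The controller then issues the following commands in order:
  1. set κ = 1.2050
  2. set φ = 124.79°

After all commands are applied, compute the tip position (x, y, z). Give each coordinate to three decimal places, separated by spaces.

-0.739 1.063 0.688

initial: κ=1.1384, φ=47.50°, ℓ=1.7967
cmd 1: set κ=1.2050 → (κ,φ,ℓ)=(1.2050,47.50°,1.7967) → tip=(0.8745,0.9544,0.6876)
cmd 2: set φ=124.79° → (κ,φ,ℓ)=(1.2050,124.79°,1.7967) → tip=(-0.7386,1.0631,0.6876)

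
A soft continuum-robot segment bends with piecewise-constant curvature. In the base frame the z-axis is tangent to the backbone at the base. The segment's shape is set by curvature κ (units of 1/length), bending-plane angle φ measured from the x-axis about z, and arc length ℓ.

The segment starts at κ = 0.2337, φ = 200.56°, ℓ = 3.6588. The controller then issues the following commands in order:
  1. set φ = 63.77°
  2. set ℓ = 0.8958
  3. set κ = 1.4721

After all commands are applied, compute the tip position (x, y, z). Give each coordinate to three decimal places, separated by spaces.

0.225 0.457 0.658

initial: κ=0.2337, φ=200.56°, ℓ=3.6588
cmd 1: set φ=63.77° → (κ,φ,ℓ)=(0.2337,63.77°,3.6588) → tip=(0.6503,1.3197,3.2290)
cmd 2: set ℓ=0.8958 → (κ,φ,ℓ)=(0.2337,63.77°,0.8958) → tip=(0.0413,0.0838,0.8893)
cmd 3: set κ=1.4721 → (κ,φ,ℓ)=(1.4721,63.77°,0.8958) → tip=(0.2253,0.4574,0.6578)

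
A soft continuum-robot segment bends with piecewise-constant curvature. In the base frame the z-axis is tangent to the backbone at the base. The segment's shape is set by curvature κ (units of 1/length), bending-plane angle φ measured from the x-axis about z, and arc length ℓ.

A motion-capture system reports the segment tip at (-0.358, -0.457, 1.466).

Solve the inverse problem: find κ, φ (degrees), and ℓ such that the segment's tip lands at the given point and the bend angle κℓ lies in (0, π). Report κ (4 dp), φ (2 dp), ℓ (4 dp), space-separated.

0.4670 231.93 1.6147

ρ = √(x²+y²) = √(-0.358² + -0.457²) = 0.58053
φ = atan2(y, x) mod 360° = atan2(-0.457, -0.358) = 231.9259°
|p|² = ρ² + z² = 0.58053² + 1.466² = 2.48617
κ = 2ρ / |p|² = 2×0.58053 / 2.48617 = 0.46701
θ = 2·atan2(ρ, z) = 2·atan2(0.58053, 1.466) = 0.75410 rad
ℓ = θ/κ = 0.75410/0.46701 = 1.61475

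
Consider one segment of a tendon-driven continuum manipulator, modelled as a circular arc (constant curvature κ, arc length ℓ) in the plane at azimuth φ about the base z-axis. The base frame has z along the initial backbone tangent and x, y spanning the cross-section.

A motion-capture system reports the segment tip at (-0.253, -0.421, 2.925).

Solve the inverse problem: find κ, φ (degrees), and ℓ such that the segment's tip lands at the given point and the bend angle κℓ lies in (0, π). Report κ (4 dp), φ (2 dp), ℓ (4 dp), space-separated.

0.1117 239.00 2.9797

ρ = √(x²+y²) = √(-0.253² + -0.421²) = 0.49117
φ = atan2(y, x) mod 360° = atan2(-0.421, -0.253) = 238.9962°
|p|² = ρ² + z² = 0.49117² + 2.925² = 8.79688
κ = 2ρ / |p|² = 2×0.49117 / 8.79688 = 0.11167
θ = 2·atan2(ρ, z) = 2·atan2(0.49117, 2.925) = 0.33274 rad
ℓ = θ/κ = 0.33274/0.11167 = 2.97968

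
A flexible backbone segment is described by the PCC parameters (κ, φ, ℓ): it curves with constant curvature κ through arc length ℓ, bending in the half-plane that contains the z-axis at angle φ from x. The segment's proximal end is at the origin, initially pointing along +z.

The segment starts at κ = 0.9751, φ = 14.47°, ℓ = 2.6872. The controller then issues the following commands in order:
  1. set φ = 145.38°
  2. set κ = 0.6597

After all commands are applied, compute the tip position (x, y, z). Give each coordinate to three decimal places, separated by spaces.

initial: κ=0.9751, φ=14.47°, ℓ=2.6872
cmd 1: set φ=145.38° → (κ,φ,ℓ)=(0.9751,145.38°,2.6872) → tip=(-1.5758,1.0879,0.5107)
cmd 2: set κ=0.6597 → (κ,φ,ℓ)=(0.6597,145.38°,2.6872) → tip=(-1.4977,1.0339,1.4850)

-1.498 1.034 1.485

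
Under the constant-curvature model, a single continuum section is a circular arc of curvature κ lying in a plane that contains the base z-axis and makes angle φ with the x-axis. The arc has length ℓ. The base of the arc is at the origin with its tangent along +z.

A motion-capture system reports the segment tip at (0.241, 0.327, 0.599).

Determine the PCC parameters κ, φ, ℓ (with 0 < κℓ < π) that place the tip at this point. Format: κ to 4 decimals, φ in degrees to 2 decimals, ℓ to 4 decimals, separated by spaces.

ρ = √(x²+y²) = √(0.241² + 0.327²) = 0.40621
φ = atan2(y, x) mod 360° = atan2(0.327, 0.241) = 53.6097°
|p|² = ρ² + z² = 0.40621² + 0.599² = 0.52381
κ = 2ρ / |p|² = 2×0.40621 / 0.52381 = 1.55100
θ = 2·atan2(ρ, z) = 2·atan2(0.40621, 0.599) = 1.19183 rad
ℓ = θ/κ = 1.19183/1.55100 = 0.76843

1.5510 53.61 0.7684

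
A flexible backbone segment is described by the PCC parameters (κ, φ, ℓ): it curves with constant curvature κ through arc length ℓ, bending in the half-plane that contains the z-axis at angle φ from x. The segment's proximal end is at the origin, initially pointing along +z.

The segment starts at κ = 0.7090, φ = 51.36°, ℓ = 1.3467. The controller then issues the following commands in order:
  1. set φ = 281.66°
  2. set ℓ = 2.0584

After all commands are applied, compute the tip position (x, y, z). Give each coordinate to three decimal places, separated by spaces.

initial: κ=0.7090, φ=51.36°, ℓ=1.3467
cmd 1: set φ=281.66° → (κ,φ,ℓ)=(0.7090,281.66°,1.3467) → tip=(0.1204,-0.5832,1.1512)
cmd 2: set ℓ=2.0584 → (κ,φ,ℓ)=(0.7090,281.66°,2.0584) → tip=(0.2534,-1.2278,1.4017)

0.253 -1.228 1.402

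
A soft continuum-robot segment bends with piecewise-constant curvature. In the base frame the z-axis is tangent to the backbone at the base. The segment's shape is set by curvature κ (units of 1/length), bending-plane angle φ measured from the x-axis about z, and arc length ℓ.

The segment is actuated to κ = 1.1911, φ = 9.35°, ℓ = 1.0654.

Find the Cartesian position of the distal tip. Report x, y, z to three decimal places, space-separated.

θ = κ·ℓ = 1.1911 × 1.0654 = 1.26900 rad
ρ = (1 − cos θ)/κ = (1 − 0.29724)/1.1911 = 0.59001
z = sin θ / κ = 0.95480/1.1911 = 0.80161
x = ρ cos φ = 0.59001 × cos(9.35°) = 0.58217
y = ρ sin φ = 0.59001 × sin(9.35°) = 0.09586

0.582 0.096 0.802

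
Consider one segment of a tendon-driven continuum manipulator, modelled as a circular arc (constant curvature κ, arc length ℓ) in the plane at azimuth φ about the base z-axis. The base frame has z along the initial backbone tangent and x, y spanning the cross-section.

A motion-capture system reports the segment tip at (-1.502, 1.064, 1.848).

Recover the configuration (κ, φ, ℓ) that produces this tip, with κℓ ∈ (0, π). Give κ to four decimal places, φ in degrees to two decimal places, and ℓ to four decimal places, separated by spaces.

0.5411 144.69 2.8955

ρ = √(x²+y²) = √(-1.502² + 1.064²) = 1.84068
φ = atan2(y, x) mod 360° = atan2(1.064, -1.502) = 144.6867°
|p|² = ρ² + z² = 1.84068² + 1.848² = 6.80320
κ = 2ρ / |p|² = 2×1.84068 / 6.80320 = 0.54112
θ = 2·atan2(ρ, z) = 2·atan2(1.84068, 1.848) = 1.56683 rad
ℓ = θ/κ = 1.56683/0.54112 = 2.89552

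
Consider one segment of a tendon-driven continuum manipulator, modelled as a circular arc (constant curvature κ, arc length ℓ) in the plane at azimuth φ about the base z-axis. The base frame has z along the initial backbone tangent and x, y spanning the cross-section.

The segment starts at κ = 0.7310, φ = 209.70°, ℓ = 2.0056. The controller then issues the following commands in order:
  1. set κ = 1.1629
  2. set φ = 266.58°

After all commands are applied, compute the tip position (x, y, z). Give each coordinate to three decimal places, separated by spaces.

initial: κ=0.7310, φ=209.70°, ℓ=2.0056
cmd 1: set κ=1.1629 → (κ,φ,ℓ)=(1.1629,209.70°,2.0056) → tip=(-1.2624,-0.7200,0.6224)
cmd 2: set φ=266.58° → (κ,φ,ℓ)=(1.1629,266.58°,2.0056) → tip=(-0.0867,-1.4507,0.6224)

-0.087 -1.451 0.622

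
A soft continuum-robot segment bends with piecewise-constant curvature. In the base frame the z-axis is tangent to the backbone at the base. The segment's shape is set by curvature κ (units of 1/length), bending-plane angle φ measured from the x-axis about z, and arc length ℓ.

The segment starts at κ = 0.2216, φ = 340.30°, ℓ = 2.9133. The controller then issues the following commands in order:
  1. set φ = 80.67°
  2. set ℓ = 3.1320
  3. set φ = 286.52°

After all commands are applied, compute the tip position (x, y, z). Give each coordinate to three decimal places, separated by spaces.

0.297 -1.001 2.887

initial: κ=0.2216, φ=340.30°, ℓ=2.9133
cmd 1: set φ=80.67° → (κ,φ,ℓ)=(0.2216,80.67°,2.9133) → tip=(0.1472,0.8962,2.7151)
cmd 2: set ℓ=3.1320 → (κ,φ,ℓ)=(0.2216,80.67°,3.1320) → tip=(0.1692,1.0301,2.8865)
cmd 3: set φ=286.52° → (κ,φ,ℓ)=(0.2216,286.52°,3.1320) → tip=(0.2968,-1.0009,2.8865)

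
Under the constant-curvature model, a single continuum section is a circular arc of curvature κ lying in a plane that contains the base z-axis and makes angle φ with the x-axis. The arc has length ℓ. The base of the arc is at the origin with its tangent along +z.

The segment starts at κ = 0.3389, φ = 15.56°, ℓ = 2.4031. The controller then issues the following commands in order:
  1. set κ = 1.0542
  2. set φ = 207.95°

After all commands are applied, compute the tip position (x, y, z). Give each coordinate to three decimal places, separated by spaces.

-1.526 -0.809 0.542

initial: κ=0.3389, φ=15.56°, ℓ=2.4031
cmd 1: set κ=1.0542 → (κ,φ,ℓ)=(1.0542,15.56°,2.4031) → tip=(1.6638,0.4633,0.5420)
cmd 2: set φ=207.95° → (κ,φ,ℓ)=(1.0542,207.95°,2.4031) → tip=(-1.5256,-0.8095,0.5420)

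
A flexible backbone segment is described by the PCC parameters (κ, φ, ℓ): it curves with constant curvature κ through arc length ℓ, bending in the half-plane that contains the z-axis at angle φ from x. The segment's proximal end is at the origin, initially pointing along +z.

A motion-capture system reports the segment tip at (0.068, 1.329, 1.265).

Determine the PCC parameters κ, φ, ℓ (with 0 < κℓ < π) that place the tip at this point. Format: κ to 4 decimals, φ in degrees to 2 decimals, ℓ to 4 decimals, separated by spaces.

0.7895 87.07 2.0538

ρ = √(x²+y²) = √(0.068² + 1.329²) = 1.33074
φ = atan2(y, x) mod 360° = atan2(1.329, 0.068) = 87.0709°
|p|² = ρ² + z² = 1.33074² + 1.265² = 3.37109
κ = 2ρ / |p|² = 2×1.33074 / 3.37109 = 0.78950
θ = 2·atan2(ρ, z) = 2·atan2(1.33074, 1.265) = 1.62144 rad
ℓ = θ/κ = 1.62144/0.78950 = 2.05375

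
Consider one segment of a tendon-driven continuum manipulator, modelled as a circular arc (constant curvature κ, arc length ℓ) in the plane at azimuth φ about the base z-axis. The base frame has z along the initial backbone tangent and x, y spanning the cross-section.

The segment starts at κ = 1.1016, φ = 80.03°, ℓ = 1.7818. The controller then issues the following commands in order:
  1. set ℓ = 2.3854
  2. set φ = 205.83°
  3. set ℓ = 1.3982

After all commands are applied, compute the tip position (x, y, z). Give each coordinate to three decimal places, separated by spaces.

-0.792 -0.383 0.907

initial: κ=1.1016, φ=80.03°, ℓ=1.7818
cmd 1: set ℓ=2.3854 → (κ,φ,ℓ)=(1.1016,80.03°,2.3854) → tip=(0.2940,1.6727,0.4462)
cmd 2: set φ=205.83° → (κ,φ,ℓ)=(1.1016,205.83°,2.3854) → tip=(-1.5286,-0.7400,0.4462)
cmd 3: set ℓ=1.3982 → (κ,φ,ℓ)=(1.1016,205.83°,1.3982) → tip=(-0.7921,-0.3834,0.9073)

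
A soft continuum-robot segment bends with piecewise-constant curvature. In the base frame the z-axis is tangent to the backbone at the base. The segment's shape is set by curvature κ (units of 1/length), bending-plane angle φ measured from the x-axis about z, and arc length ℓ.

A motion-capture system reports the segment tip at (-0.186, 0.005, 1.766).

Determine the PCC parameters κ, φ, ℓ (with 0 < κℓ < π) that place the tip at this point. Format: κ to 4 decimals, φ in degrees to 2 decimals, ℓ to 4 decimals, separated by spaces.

0.1180 178.46 1.7790

ρ = √(x²+y²) = √(-0.186² + 0.005²) = 0.18607
φ = atan2(y, x) mod 360° = atan2(0.005, -0.186) = 178.4602°
|p|² = ρ² + z² = 0.18607² + 1.766² = 3.15338
κ = 2ρ / |p|² = 2×0.18607 / 3.15338 = 0.11801
θ = 2·atan2(ρ, z) = 2·atan2(0.18607, 1.766) = 0.20995 rad
ℓ = θ/κ = 0.20995/0.11801 = 1.77904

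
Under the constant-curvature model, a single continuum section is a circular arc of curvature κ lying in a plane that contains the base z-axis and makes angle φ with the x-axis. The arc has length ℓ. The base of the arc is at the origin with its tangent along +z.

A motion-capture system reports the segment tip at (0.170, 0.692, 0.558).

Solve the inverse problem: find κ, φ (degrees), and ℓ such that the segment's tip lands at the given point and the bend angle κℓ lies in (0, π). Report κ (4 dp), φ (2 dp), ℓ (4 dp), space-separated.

ρ = √(x²+y²) = √(0.170² + 0.692²) = 0.71258
φ = atan2(y, x) mod 360° = atan2(0.692, 0.170) = 76.1978°
|p|² = ρ² + z² = 0.71258² + 0.558² = 0.81913
κ = 2ρ / |p|² = 2×0.71258 / 0.81913 = 1.73984
θ = 2·atan2(ρ, z) = 2·atan2(0.71258, 0.558) = 1.81292 rad
ℓ = θ/κ = 1.81292/1.73984 = 1.04201

1.7398 76.20 1.0420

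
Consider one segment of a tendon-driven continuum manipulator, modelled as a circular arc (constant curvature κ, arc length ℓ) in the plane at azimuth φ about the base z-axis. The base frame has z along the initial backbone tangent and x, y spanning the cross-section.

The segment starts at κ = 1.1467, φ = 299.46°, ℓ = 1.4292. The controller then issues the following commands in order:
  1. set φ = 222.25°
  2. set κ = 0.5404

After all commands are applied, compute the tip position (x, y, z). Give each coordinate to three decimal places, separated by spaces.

-0.389 -0.353 1.291

initial: κ=1.1467, φ=299.46°, ℓ=1.4292
cmd 1: set φ=222.25° → (κ,φ,ℓ)=(1.1467,222.25°,1.4292) → tip=(-0.6894,-0.6262,0.8700)
cmd 2: set κ=0.5404 → (κ,φ,ℓ)=(0.5404,222.25°,1.4292) → tip=(-0.3886,-0.3530,1.2913)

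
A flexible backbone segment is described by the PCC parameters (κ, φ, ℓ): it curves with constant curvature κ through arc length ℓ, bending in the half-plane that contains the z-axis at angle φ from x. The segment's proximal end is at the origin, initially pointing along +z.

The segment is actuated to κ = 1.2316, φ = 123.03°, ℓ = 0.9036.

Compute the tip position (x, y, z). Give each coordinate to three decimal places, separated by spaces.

-0.247 0.380 0.728

θ = κ·ℓ = 1.2316 × 0.9036 = 1.11287 rad
ρ = (1 − cos θ)/κ = (1 − 0.44209)/1.2316 = 0.45300
z = sin θ / κ = 0.89697/1.2316 = 0.72830
x = ρ cos φ = 0.45300 × cos(123.03°) = -0.24692
y = ρ sin φ = 0.45300 × sin(123.03°) = 0.37979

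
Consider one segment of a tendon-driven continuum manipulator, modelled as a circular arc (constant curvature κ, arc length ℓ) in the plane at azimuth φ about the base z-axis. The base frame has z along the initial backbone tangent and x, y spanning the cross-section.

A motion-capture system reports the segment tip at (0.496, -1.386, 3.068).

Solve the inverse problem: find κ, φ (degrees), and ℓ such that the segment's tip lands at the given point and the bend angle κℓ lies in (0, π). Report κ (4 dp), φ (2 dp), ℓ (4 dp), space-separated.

0.2543 289.69 3.5191

ρ = √(x²+y²) = √(0.496² + -1.386²) = 1.47208
φ = atan2(y, x) mod 360° = atan2(-1.386, 0.496) = 289.6905°
|p|² = ρ² + z² = 1.47208² + 3.068² = 11.57964
κ = 2ρ / |p|² = 2×1.47208 / 11.57964 = 0.25425
θ = 2·atan2(ρ, z) = 2·atan2(1.47208, 3.068) = 0.89474 rad
ℓ = θ/κ = 0.89474/0.25425 = 3.51910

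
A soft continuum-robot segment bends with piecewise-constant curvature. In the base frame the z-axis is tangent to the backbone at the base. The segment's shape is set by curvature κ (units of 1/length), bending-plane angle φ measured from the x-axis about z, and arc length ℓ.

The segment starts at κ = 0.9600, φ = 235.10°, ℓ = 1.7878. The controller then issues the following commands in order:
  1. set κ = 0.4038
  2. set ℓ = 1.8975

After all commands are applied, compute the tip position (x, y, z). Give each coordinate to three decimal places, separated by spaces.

initial: κ=0.9600, φ=235.10°, ℓ=1.7878
cmd 1: set κ=0.4038 → (κ,φ,ℓ)=(0.4038,235.10°,1.7878) → tip=(-0.3535,-0.5067,1.6365)
cmd 2: set ℓ=1.8975 → (κ,φ,ℓ)=(0.4038,235.10°,1.8975) → tip=(-0.3960,-0.5676,1.7172)

-0.396 -0.568 1.717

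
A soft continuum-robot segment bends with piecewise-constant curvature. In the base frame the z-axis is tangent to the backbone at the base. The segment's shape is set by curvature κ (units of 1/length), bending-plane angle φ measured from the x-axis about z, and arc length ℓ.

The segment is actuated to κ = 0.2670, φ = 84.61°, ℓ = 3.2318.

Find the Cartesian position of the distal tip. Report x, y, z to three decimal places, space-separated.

0.123 1.304 2.845

θ = κ·ℓ = 0.2670 × 3.2318 = 0.86289 rad
ρ = (1 − cos θ)/κ = (1 − 0.65024)/0.2670 = 1.30995
z = sin θ / κ = 0.75973/0.2670 = 2.84541
x = ρ cos φ = 1.30995 × cos(84.61°) = 0.12305
y = ρ sin φ = 1.30995 × sin(84.61°) = 1.30415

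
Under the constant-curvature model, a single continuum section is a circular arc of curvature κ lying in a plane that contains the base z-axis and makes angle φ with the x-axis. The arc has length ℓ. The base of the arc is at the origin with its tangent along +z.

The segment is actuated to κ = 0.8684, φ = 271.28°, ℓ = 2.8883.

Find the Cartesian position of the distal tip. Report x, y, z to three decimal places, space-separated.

0.046 -2.079 0.682

θ = κ·ℓ = 0.8684 × 2.8883 = 2.50820 rad
ρ = (1 − cos θ)/κ = (1 − -0.80602)/0.8684 = 2.07971
z = sin θ / κ = 0.59188/0.8684 = 0.68158
x = ρ cos φ = 2.07971 × cos(271.28°) = 0.04646
y = ρ sin φ = 2.07971 × sin(271.28°) = -2.07920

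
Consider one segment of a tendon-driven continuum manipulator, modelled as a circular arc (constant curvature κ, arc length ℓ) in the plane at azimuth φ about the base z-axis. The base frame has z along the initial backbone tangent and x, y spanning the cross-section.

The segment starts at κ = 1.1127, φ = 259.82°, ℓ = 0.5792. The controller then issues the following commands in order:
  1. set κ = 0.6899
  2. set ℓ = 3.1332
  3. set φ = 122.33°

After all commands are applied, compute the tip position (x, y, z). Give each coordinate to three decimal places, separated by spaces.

initial: κ=1.1127, φ=259.82°, ℓ=0.5792
cmd 1: set κ=0.6899 → (κ,φ,ℓ)=(0.6899,259.82°,0.5792) → tip=(-0.0202,-0.1124,0.5639)
cmd 2: set ℓ=3.1332 → (κ,φ,ℓ)=(0.6899,259.82°,3.1332) → tip=(-0.3989,-2.2214,1.2038)
cmd 3: set φ=122.33° → (κ,φ,ℓ)=(0.6899,122.33°,3.1332) → tip=(-1.2070,1.9070,1.2038)

-1.207 1.907 1.204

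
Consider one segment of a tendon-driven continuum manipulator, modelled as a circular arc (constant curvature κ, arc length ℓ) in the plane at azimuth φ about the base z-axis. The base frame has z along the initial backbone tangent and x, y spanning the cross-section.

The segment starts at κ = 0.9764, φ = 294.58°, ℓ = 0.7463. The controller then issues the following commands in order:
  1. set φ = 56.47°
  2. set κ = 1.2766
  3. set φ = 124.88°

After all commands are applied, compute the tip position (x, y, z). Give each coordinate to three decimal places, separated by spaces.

-0.188 0.270 0.638

initial: κ=0.9764, φ=294.58°, ℓ=0.7463
cmd 1: set φ=56.47° → (κ,φ,ℓ)=(0.9764,56.47°,0.7463) → tip=(0.1437,0.2168,0.6820)
cmd 2: set κ=1.2766 → (κ,φ,ℓ)=(1.2766,56.47°,0.7463) → tip=(0.1820,0.2746,0.6384)
cmd 3: set φ=124.88° → (κ,φ,ℓ)=(1.2766,124.88°,0.7463) → tip=(-0.1884,0.2702,0.6384)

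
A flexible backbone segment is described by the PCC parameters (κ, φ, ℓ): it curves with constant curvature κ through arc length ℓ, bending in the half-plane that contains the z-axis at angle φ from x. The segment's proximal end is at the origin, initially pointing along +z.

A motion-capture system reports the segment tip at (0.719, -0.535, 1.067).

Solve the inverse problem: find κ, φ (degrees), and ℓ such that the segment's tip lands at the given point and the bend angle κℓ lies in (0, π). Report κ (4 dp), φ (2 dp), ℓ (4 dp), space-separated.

ρ = √(x²+y²) = √(0.719² + -0.535²) = 0.89621
φ = atan2(y, x) mod 360° = atan2(-0.535, 0.719) = 323.3475°
|p|² = ρ² + z² = 0.89621² + 1.067² = 1.94168
κ = 2ρ / |p|² = 2×0.89621 / 1.94168 = 0.92313
θ = 2·atan2(ρ, z) = 2·atan2(0.89621, 1.067) = 1.39724 rad
ℓ = θ/κ = 1.39724/0.92313 = 1.51359

0.9231 323.35 1.5136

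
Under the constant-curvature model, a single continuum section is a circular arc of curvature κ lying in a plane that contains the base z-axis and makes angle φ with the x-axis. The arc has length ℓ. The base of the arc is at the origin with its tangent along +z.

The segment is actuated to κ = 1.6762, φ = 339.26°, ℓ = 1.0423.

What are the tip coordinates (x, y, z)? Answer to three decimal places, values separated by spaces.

θ = κ·ℓ = 1.6762 × 1.0423 = 1.74710 rad
ρ = (1 − cos θ)/κ = (1 − -0.17539)/1.6762 = 0.70123
z = sin θ / κ = 0.98450/1.6762 = 0.58734
x = ρ cos φ = 0.70123 × cos(339.26°) = 0.65578
y = ρ sin φ = 0.70123 × sin(339.26°) = -0.24832

0.656 -0.248 0.587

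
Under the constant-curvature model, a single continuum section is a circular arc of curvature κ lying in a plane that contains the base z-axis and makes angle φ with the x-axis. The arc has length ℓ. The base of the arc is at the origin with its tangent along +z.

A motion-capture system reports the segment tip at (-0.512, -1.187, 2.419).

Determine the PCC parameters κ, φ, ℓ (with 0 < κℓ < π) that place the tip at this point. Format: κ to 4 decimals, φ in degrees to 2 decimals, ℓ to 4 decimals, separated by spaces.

0.3437 246.67 2.8560

ρ = √(x²+y²) = √(-0.512² + -1.187²) = 1.29272
φ = atan2(y, x) mod 360° = atan2(-1.187, -0.512) = 246.6676°
|p|² = ρ² + z² = 1.29272² + 2.419² = 7.52267
κ = 2ρ / |p|² = 2×1.29272 / 7.52267 = 0.34369
θ = 2·atan2(ρ, z) = 2·atan2(1.29272, 2.419) = 0.98158 rad
ℓ = θ/κ = 0.98158/0.34369 = 2.85603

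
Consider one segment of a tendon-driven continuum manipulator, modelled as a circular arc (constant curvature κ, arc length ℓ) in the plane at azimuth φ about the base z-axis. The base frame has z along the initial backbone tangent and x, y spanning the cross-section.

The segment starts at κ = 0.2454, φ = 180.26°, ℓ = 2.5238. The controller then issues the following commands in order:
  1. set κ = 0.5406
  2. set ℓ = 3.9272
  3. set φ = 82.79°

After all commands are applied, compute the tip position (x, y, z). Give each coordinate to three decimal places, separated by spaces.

0.354 2.798 1.575

initial: κ=0.2454, φ=180.26°, ℓ=2.5238
cmd 1: set κ=0.5406 → (κ,φ,ℓ)=(0.5406,180.26°,2.5238) → tip=(-1.4706,-0.0067,1.8105)
cmd 2: set ℓ=3.9272 → (κ,φ,ℓ)=(0.5406,180.26°,3.9272) → tip=(-2.8202,-0.0128,1.5748)
cmd 3: set φ=82.79° → (κ,φ,ℓ)=(0.5406,82.79°,3.9272) → tip=(0.3540,2.7979,1.5748)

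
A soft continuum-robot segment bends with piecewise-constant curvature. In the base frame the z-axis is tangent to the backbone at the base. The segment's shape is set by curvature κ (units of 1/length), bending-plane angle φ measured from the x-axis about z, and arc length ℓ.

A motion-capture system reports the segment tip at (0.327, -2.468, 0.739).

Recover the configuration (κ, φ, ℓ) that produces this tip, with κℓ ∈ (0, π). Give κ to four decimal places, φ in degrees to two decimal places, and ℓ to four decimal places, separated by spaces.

ρ = √(x²+y²) = √(0.327² + -2.468²) = 2.48957
φ = atan2(y, x) mod 360° = atan2(-2.468, 0.327) = 277.5475°
|p|² = ρ² + z² = 2.48957² + 0.739² = 6.74407
κ = 2ρ / |p|² = 2×2.48957 / 6.74407 = 0.73830
θ = 2·atan2(ρ, z) = 2·atan2(2.48957, 0.739) = 2.56448 rad
ℓ = θ/κ = 2.56448/0.73830 = 3.47351

0.7383 277.55 3.4735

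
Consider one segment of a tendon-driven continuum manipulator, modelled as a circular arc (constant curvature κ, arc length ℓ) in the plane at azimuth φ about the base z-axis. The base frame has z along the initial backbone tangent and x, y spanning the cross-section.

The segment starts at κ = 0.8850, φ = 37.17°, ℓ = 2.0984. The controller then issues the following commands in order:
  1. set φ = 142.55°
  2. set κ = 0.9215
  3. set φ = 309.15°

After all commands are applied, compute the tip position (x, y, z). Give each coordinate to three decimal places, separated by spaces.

initial: κ=0.8850, φ=37.17°, ℓ=2.0984
cmd 1: set φ=142.55° → (κ,φ,ℓ)=(0.8850,142.55°,2.0984) → tip=(-1.1504,0.8811,1.0840)
cmd 2: set κ=0.9215 → (κ,φ,ℓ)=(0.9215,142.55°,2.0984) → tip=(-1.1673,0.8941,1.0145)
cmd 3: set φ=309.15° → (κ,φ,ℓ)=(0.9215,309.15°,2.0984) → tip=(0.9283,-1.1403,1.0145)

0.928 -1.140 1.015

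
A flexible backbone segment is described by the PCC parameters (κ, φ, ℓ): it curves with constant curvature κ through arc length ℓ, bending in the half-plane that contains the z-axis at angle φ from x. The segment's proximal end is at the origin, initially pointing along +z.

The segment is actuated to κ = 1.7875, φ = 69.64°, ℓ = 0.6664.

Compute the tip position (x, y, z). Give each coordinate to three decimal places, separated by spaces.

θ = κ·ℓ = 1.7875 × 0.6664 = 1.19119 rad
ρ = (1 − cos θ)/κ = (1 − 0.37055)/1.7875 = 0.35214
z = sin θ / κ = 0.92881/1.7875 = 0.51961
x = ρ cos φ = 0.35214 × cos(69.64°) = 0.12251
y = ρ sin φ = 0.35214 × sin(69.64°) = 0.33014

0.123 0.330 0.520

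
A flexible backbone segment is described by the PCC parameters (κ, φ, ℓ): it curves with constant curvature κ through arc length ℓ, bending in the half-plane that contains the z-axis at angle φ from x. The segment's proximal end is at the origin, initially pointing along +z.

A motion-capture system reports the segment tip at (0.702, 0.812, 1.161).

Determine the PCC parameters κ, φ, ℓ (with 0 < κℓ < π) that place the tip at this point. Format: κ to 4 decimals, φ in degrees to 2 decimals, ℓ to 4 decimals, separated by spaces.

0.8587 49.16 1.7380

ρ = √(x²+y²) = √(0.702² + 0.812²) = 1.07338
φ = atan2(y, x) mod 360° = atan2(0.812, 0.702) = 49.1555°
|p|² = ρ² + z² = 1.07338² + 1.161² = 2.50007
κ = 2ρ / |p|² = 2×1.07338 / 2.50007 = 0.85868
θ = 2·atan2(ρ, z) = 2·atan2(1.07338, 1.161) = 1.49241 rad
ℓ = θ/κ = 1.49241/0.85868 = 1.73802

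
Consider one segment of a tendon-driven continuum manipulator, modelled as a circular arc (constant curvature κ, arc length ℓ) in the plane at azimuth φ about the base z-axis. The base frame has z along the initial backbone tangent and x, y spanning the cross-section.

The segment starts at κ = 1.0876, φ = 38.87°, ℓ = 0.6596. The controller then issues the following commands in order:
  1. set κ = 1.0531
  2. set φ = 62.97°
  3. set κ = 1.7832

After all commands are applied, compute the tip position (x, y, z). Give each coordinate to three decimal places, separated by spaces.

initial: κ=1.0876, φ=38.87°, ℓ=0.6596
cmd 1: set κ=1.0531 → (κ,φ,ℓ)=(1.0531,38.87°,0.6596) → tip=(0.1713,0.1381,0.6078)
cmd 2: set φ=62.97° → (κ,φ,ℓ)=(1.0531,62.97°,0.6596) → tip=(0.1000,0.1960,0.6078)
cmd 3: set κ=1.7832 → (κ,φ,ℓ)=(1.7832,62.97°,0.6596) → tip=(0.1569,0.3075,0.5177)

0.157 0.307 0.518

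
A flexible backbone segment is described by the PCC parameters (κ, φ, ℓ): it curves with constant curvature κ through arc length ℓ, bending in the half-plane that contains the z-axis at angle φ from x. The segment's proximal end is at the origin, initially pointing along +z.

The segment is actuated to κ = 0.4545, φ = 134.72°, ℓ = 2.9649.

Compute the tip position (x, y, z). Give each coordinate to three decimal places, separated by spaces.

θ = κ·ℓ = 0.4545 × 2.9649 = 1.34755 rad
ρ = (1 − cos θ)/κ = (1 − 0.22140)/0.4545 = 1.71309
z = sin θ / κ = 0.97518/0.4545 = 2.14562
x = ρ cos φ = 1.71309 × cos(134.72°) = -1.20541
y = ρ sin φ = 1.71309 × sin(134.72°) = 1.21724

-1.205 1.217 2.146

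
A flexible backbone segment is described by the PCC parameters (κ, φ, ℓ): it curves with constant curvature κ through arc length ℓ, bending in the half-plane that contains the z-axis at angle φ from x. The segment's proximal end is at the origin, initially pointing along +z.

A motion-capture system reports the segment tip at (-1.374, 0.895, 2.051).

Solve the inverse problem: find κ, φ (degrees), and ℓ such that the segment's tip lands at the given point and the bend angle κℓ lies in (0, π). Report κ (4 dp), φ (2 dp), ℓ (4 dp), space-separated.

0.4756 146.92 2.8361

ρ = √(x²+y²) = √(-1.374² + 0.895²) = 1.63979
φ = atan2(y, x) mod 360° = atan2(0.895, -1.374) = 146.9205°
|p|² = ρ² + z² = 1.63979² + 2.051² = 6.89550
κ = 2ρ / |p|² = 2×1.63979 / 6.89550 = 0.47561
θ = 2·atan2(ρ, z) = 2·atan2(1.63979, 2.051) = 1.34888 rad
ℓ = θ/κ = 1.34888/0.47561 = 2.83610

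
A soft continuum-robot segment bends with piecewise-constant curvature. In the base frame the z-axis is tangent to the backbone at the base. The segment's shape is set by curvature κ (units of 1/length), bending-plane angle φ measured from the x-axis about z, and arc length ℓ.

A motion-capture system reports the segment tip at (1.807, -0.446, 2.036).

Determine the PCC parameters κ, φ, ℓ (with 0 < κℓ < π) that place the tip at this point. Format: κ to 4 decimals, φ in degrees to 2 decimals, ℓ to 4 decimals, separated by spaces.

0.4892 346.14 3.0278

ρ = √(x²+y²) = √(1.807² + -0.446²) = 1.86123
φ = atan2(y, x) mod 360° = atan2(-0.446, 1.807) = 346.1355°
|p|² = ρ² + z² = 1.86123² + 2.036² = 7.60946
κ = 2ρ / |p|² = 2×1.86123 / 7.60946 = 0.48919
θ = 2·atan2(ρ, z) = 2·atan2(1.86123, 2.036) = 1.48117 rad
ℓ = θ/κ = 1.48117/0.48919 = 3.02781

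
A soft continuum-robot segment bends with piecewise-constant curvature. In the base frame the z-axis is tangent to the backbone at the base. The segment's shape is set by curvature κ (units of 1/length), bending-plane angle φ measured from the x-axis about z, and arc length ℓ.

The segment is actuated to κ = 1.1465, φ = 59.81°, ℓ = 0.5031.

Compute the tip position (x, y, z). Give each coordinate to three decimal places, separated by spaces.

θ = κ·ℓ = 1.1465 × 0.5031 = 0.57680 rad
ρ = (1 − cos θ)/κ = (1 − 0.83821)/1.1465 = 0.14112
z = sin θ / κ = 0.54535/1.1465 = 0.47566
x = ρ cos φ = 0.14112 × cos(59.81°) = 0.07096
y = ρ sin φ = 0.14112 × sin(59.81°) = 0.12198

0.071 0.122 0.476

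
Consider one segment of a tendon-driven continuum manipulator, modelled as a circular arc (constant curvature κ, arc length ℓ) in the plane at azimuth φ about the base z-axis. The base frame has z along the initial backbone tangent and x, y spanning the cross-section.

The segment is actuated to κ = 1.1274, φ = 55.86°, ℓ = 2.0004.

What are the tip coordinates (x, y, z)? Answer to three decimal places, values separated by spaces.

θ = κ·ℓ = 1.1274 × 2.0004 = 2.25525 rad
ρ = (1 − cos θ)/κ = (1 − -0.63225)/1.1274 = 1.44780
z = sin θ / κ = 0.77476/1.1274 = 0.68721
x = ρ cos φ = 1.44780 × cos(55.86°) = 0.81253
y = ρ sin φ = 1.44780 × sin(55.86°) = 1.19830

0.813 1.198 0.687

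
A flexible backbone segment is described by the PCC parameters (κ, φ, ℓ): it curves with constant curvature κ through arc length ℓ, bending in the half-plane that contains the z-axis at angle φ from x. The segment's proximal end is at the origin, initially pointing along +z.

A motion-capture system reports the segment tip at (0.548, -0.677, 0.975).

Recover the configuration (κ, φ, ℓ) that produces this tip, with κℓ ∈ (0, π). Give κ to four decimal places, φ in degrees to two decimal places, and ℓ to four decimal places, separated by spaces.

ρ = √(x²+y²) = √(0.548² + -0.677²) = 0.87100
φ = atan2(y, x) mod 360° = atan2(-0.677, 0.548) = 308.9886°
|p|² = ρ² + z² = 0.87100² + 0.975² = 1.70926
κ = 2ρ / |p|² = 2×0.87100 / 1.70926 = 1.01915
θ = 2·atan2(ρ, z) = 2·atan2(0.87100, 0.975) = 1.45823 rad
ℓ = θ/κ = 1.45823/1.01915 = 1.43083

1.0192 308.99 1.4308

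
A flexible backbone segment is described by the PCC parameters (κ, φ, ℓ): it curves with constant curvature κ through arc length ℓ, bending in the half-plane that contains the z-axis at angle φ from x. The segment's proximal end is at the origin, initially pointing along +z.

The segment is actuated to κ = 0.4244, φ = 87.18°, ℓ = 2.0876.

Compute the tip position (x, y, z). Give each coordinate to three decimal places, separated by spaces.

θ = κ·ℓ = 0.4244 × 2.0876 = 0.88598 rad
ρ = (1 − cos θ)/κ = (1 − 0.63253)/0.4244 = 0.86585
z = sin θ / κ = 0.77453/0.4244 = 1.82501
x = ρ cos φ = 0.86585 × cos(87.18°) = 0.04260
y = ρ sin φ = 0.86585 × sin(87.18°) = 0.86480

0.043 0.865 1.825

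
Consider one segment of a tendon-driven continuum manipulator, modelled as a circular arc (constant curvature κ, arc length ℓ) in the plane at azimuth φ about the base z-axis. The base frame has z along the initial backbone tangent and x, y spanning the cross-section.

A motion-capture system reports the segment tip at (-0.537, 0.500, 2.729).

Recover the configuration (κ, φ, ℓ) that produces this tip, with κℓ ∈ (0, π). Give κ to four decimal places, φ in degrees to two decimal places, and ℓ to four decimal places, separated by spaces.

ρ = √(x²+y²) = √(-0.537² + 0.500²) = 0.73374
φ = atan2(y, x) mod 360° = atan2(0.500, -0.537) = 137.0434°
|p|² = ρ² + z² = 0.73374² + 2.729² = 7.98581
κ = 2ρ / |p|² = 2×0.73374 / 7.98581 = 0.18376
θ = 2·atan2(ρ, z) = 2·atan2(0.73374, 2.729) = 0.52531 rad
ℓ = θ/κ = 0.52531/0.18376 = 2.85867

0.1838 137.04 2.8587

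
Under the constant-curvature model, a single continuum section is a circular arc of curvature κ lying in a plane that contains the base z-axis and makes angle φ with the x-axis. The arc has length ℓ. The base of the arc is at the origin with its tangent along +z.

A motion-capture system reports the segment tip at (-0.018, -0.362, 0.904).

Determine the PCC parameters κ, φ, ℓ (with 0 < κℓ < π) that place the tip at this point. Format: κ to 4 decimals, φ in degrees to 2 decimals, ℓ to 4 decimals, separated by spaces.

0.7642 267.15 0.9980

ρ = √(x²+y²) = √(-0.018² + -0.362²) = 0.36245
φ = atan2(y, x) mod 360° = atan2(-0.362, -0.018) = 267.1534°
|p|² = ρ² + z² = 0.36245² + 0.904² = 0.94858
κ = 2ρ / |p|² = 2×0.36245 / 0.94858 = 0.76419
θ = 2·atan2(ρ, z) = 2·atan2(0.36245, 0.904) = 0.76263 rad
ℓ = θ/κ = 0.76263/0.76419 = 0.99796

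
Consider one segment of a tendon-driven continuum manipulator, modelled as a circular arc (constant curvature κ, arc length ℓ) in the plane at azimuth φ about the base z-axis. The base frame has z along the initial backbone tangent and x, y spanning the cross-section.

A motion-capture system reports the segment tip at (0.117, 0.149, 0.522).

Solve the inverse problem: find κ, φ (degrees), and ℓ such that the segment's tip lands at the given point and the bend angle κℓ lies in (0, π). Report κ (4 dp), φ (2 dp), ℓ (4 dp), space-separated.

ρ = √(x²+y²) = √(0.117² + 0.149²) = 0.18945
φ = atan2(y, x) mod 360° = atan2(0.149, 0.117) = 51.8598°
|p|² = ρ² + z² = 0.18945² + 0.522² = 0.30837
κ = 2ρ / |p|² = 2×0.18945 / 0.30837 = 1.22868
θ = 2·atan2(ρ, z) = 2·atan2(0.18945, 0.522) = 0.69628 rad
ℓ = θ/κ = 0.69628/1.22868 = 0.56669

1.2287 51.86 0.5667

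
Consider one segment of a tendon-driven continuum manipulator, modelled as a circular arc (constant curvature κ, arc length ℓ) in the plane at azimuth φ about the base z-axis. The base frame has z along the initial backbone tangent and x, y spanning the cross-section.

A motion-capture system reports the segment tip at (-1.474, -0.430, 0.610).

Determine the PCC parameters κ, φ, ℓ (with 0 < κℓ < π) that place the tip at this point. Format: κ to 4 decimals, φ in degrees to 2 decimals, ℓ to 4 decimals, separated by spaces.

ρ = √(x²+y²) = √(-1.474² + -0.430²) = 1.53544
φ = atan2(y, x) mod 360° = atan2(-0.430, -1.474) = 196.2632°
|p|² = ρ² + z² = 1.53544² + 0.610² = 2.72968
κ = 2ρ / |p|² = 2×1.53544 / 2.72968 = 1.12500
θ = 2·atan2(ρ, z) = 2·atan2(1.53544, 0.610) = 2.38527 rad
ℓ = θ/κ = 2.38527/1.12500 = 2.12025

1.1250 196.26 2.1202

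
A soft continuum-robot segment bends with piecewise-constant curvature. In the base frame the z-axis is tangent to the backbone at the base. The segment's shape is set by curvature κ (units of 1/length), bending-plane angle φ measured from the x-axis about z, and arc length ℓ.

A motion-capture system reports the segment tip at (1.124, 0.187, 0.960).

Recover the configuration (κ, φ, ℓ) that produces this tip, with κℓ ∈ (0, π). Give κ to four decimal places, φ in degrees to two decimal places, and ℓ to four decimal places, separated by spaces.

1.0266 9.45 1.6963

ρ = √(x²+y²) = √(1.124² + 0.187²) = 1.13945
φ = atan2(y, x) mod 360° = atan2(0.187, 1.124) = 9.4458°
|p|² = ρ² + z² = 1.13945² + 0.960² = 2.21995
κ = 2ρ / |p|² = 2×1.13945 / 2.21995 = 1.02656
θ = 2·atan2(ρ, z) = 2·atan2(1.13945, 0.960) = 1.74133 rad
ℓ = θ/κ = 1.74133/1.02656 = 1.69628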